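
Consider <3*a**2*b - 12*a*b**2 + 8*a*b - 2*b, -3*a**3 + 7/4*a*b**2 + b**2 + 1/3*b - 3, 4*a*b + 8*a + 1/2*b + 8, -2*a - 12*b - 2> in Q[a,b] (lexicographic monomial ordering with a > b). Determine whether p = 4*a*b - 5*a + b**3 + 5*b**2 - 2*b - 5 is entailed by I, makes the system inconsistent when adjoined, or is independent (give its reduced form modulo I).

First compute the reduced Gröbner basis of I by Buchberger's algorithm.
f_1 = 3*a**2*b - 12*a*b**2 + 8*a*b - 2*b, LT = a**2*b.
f_2 = -3*a**3 + 7/4*a*b**2 + b**2 + 1/3*b - 3, LT = a**3.
f_3 = 4*a*b + 8*a + 1/2*b + 8, LT = a*b.
f_4 = -2*a - 12*b - 2, LT = a.

S(f_1,f_2): lcm = a**3*b. S = -4*a**2*b**2 + 8/3*a**2*b + 7/12*a*b**3 - 2/3*a*b + 1/3*b**3 + 1/9*b**2 - b.
  reduce S modulo (f_1, f_2, f_3, f_4):
  remainder 217/96*b**3 + 3133/144*b**2 - 11479/8*b ≠ 0; add h_5 = 217/96*b**3 + 3133/144*b**2 - 11479/8*b to the basis.

S(f_1,f_3): lcm = a**2*b. S = -2*a**2 - 4*a*b**2 + 61/24*a*b - 2*a - 2/3*b.
  reduce S modulo (f_1, f_2, f_3, f_4, h_5):
  remainder 1/2*b**2 + 17601/64*b ≠ 0; add h_6 = 1/2*b**2 + 17601/64*b to the basis.

S(f_1,f_4): lcm = a**2*b. S = -10*a*b**2 + 5/3*a*b - 2/3*b.
  reduce S modulo (f_1, f_2, f_3, f_4, h_5, h_6):
  remainder -52597/128*b ≠ 0; add h_7 = -52597/128*b to the basis.

The other S-polynomials (S(f_2,f_3), S(f_2,f_4), S(f_3,f_4), S(f_1,h_5), S(f_2,h_5), S(f_3,h_5), S(f_4,h_5), S(f_1,h_6), S(f_2,h_6), S(f_3,h_6), S(f_4,h_6), S(h_5,h_6), S(f_1,h_7), S(f_2,h_7), S(f_3,h_7), S(f_4,h_7), S(h_5,h_7), S(h_6,h_7)) all reduce to 0 modulo the current basis, so we have a Gröbner basis.
Inter-reduce: drop elements whose leading term is divisible by another's, tail-reduce, and make monic.
Reduced Gröbner basis: {a + 1, b}.
Label its elements g_1 = a + 1, g_2 = b.

Reduce p = 4*a*b - 5*a + b**3 + 5*b**2 - 2*b - 5 modulo G:
  leading term a*b: subtract (4*b)·g_1 from 4*a*b - 5*a + b**3 + 5*b**2 - 2*b - 5 → -5*a + b**3 + 5*b**2 - 6*b - 5
  leading term a: subtract (-5)·g_1 from -5*a + b**3 + 5*b**2 - 6*b - 5 → b**3 + 5*b**2 - 6*b
  leading term b**3: subtract (b**2)·g_2 from b**3 + 5*b**2 - 6*b → 5*b**2 - 6*b
  leading term b**2: subtract (5*b)·g_2 from 5*b**2 - 6*b → -6*b
  leading term b: subtract (-6)·g_2 from -6*b → 0
  normal form = 0.
Since the normal form is 0, p ∈ I.

4*a*b - 5*a + b**3 + 5*b**2 - 2*b - 5 lies in I (it reduces to 0).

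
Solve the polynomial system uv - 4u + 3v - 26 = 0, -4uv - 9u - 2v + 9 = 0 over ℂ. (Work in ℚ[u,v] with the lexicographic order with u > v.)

{(-5, -3), (-1/5, 9)}

Compute a lex Gröbner basis by Buchberger's algorithm.
f_1 = uv - 4u + 3v - 26, LT = uv.
f_2 = -4uv - 9u - 2v + 9, LT = uv.

S(f_1,f_2): lcm = uv. S = -25/4u + 5/2v - 95/4.
  reduce S modulo (f_1, f_2):
  remainder -25/4u + 5/2v - 95/4 ≠ 0; add h_3 = -25/4u + 5/2v - 95/4 to the basis.

S(f_1,h_3): lcm = uv. S = -4u + ⅖v² - ⅘v - 26.
  reduce S modulo (f_1, f_2, h_3):
  remainder ⅖v² - 12/5v - 54/5 ≠ 0; add h_4 = ⅖v² - 12/5v - 54/5 to the basis.

The other S-polynomials (S(f_2,h_3), S(f_1,h_4), S(f_2,h_4), S(h_3,h_4)) all reduce to 0 modulo the current basis, so we have a Gröbner basis.
Inter-reduce: drop elements whose leading term is divisible by another's, tail-reduce, and make monic.
Reduced Gröbner basis: {u - ⅖v + 19/5, v² - 6v - 27}.

A lex Gröbner basis eliminates variables successively. Here v² - 6v - 27 depends only on v, with roots {-3, 9}; lifting each root through the earlier basis elements recovers the full solutions.
  v = -3: the earlier basis element becomes u + 5 = 0, giving u = -5 — point (-5, -3).
  v = 9: the earlier basis element becomes u + ⅕ = 0, giving u = -1/5 — point (-1/5, 9).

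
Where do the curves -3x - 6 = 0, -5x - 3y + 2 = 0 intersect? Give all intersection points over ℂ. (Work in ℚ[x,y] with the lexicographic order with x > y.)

{(-2, 4)}

Compute a lex Gröbner basis by Buchberger's algorithm.
f_1 = -3x - 6, LT = x.
f_2 = -5x - 3y + 2, LT = x.

S(f_1,f_2): lcm = x. S = -⅗y + 12/5.
  leading term y: no divisor's leading term divides it; move -⅗y to the remainder.
  leading term 1: no divisor's leading term divides it; move 12/5 to the remainder.
  remainder -⅗y + 12/5 ≠ 0; add h_3 = -⅗y + 12/5 to the basis.

S(f_1,h_3): leading monomials are coprime, so the S-polynomial reduces to 0 (Buchberger's first criterion).
S(f_2,h_3): leading monomials are coprime, so the S-polynomial reduces to 0 (Buchberger's first criterion).
Every S-polynomial of the final basis reduces to 0, so we have a Gröbner basis.
Inter-reduce: drop elements whose leading term is divisible by another's, tail-reduce, and make monic.
Reduced Gröbner basis: {x + 2, y - 4}.

Elimination: the polynomial y - 4 lies in the elimination ideal for y, so y ∈ {4}. For each such y, the remaining basis elements (now univariate) give the rest of the solution.
  y = 4: the earlier basis element becomes x + 2 = 0, giving x = -2 — point (-2, 4).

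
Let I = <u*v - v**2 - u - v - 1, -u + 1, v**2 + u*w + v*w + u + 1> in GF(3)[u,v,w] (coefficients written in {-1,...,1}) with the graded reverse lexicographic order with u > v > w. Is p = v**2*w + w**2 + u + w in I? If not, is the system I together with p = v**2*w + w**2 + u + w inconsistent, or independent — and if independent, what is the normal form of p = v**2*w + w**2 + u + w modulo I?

First compute the reduced Gröbner basis of I by Buchberger's algorithm.
f_1 = u*v - v**2 - u - v - 1, LT = u*v.
f_2 = -u + 1, LT = u.
f_3 = v**2 + u*w + v*w + u + 1, LT = v**2.

S(f_1,f_2): lcm = u*v. S = -v**2 - u - 1.
  leading term v**2: subtract (-1)·f_3 from -v**2 - u - 1 → u*w + v*w
  leading term u*w: subtract (-w)·f_2 from u*w + v*w → v*w + w
  leading term v*w: no divisor's leading term divides it; move v*w to the remainder.
  leading term w: no divisor's leading term divides it; move w to the remainder.
  remainder v*w + w ≠ 0; add h_4 = v*w + w to the basis.

The other S-polynomials (S(f_1,f_3), S(f_2,f_3), S(f_1,h_4), S(f_2,h_4), S(f_3,h_4)) all reduce to 0 modulo the current basis, so we have a Gröbner basis.
Inter-reduce: drop elements whose leading term is divisible by another's, tail-reduce, and make monic.
Reduced Gröbner basis: {v**2 - 1, v*w + w, u - 1}.
Label its elements g_1 = v**2 - 1, g_2 = v*w + w, g_3 = u - 1.

Reduce p = v**2*w + w**2 + u + w modulo G:
  leading term v**2*w: subtract (w)·g_1 from v**2*w + w**2 + u + w → w**2 + u - w
  leading term w**2: no divisor's leading term divides it; move w**2 to the remainder.
  leading term u: subtract (1)·g_3 from u - w → -w + 1
  leading term w: no divisor's leading term divides it; move -w to the remainder.
  leading term 1: no divisor's leading term divides it; move 1 to the remainder.
  normal form = w**2 - w + 1.
The normal form is nonzero, so p ∉ I. Since p minus its normal form lies in I, I + (p) = I + (r) where r = w**2 - w + 1; decide whether this ideal is the whole ring.
Run Buchberger on G together with r (pairs among the g_i already reduce to 0 since G is a Gröbner basis):
g_1 = v**2 - 1, LT = v**2.
g_2 = v*w + w, LT = v*w.
g_3 = u - 1, LT = u.
r = w**2 - w + 1, LT = w**2.

S(g_2,r): lcm = v*w**2. S = v*w + w**2 - v.
  leading term v*w: subtract (1)·g_2 from v*w + w**2 - v → w**2 - v - w
  leading term w**2: subtract (1)·r from w**2 - v - w → -v - 1
  leading term v: no divisor's leading term divides it; move -v to the remainder.
  leading term 1: no divisor's leading term divides it; move -1 to the remainder.
  remainder -v - 1 ≠ 0; add m_5 = -v - 1 to the basis.

The other S-polynomials (S(g_1,g_2), S(g_1,g_3), S(g_1,r), S(g_2,g_3), S(g_3,r), S(g_1,m_5), S(g_2,m_5), S(g_3,m_5), S(r,m_5)) all reduce to 0 modulo the current basis, so we have a Gröbner basis.
Inter-reduce: drop elements whose leading term is divisible by another's, tail-reduce, and make monic.
Reduced Gröbner basis: {w**2 - w + 1, u - 1, v + 1}.
The reduced Gröbner basis of I + (p) is {w**2 - w + 1, u - 1, v + 1} ≠ {1}, a proper ideal, so the enlarged system stays consistent: p is independent of I, with normal form w**2 - w + 1.

v**2*w + w**2 + u + w is independent of I; its normal form modulo I is w**2 - w + 1.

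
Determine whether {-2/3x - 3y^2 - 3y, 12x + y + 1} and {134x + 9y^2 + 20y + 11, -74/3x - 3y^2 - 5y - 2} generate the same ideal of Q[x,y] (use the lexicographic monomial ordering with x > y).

Equality of ideals is decidable: compute both reduced Gröbner bases (unique for the ordering) and check whether they agree.
Buchberger on the first generating set:
f_1 = -2/3x - 3y^2 - 3y, LT = x.
f_2 = 12x + y + 1, LT = x.

S(f_1,f_2): lcm = x. S = 9/2y^2 + 53/12y - 1/12.
  reduce S modulo (f_1, f_2):
  remainder 9/2y^2 + 53/12y - 1/12 ≠ 0; add g_3 = 9/2y^2 + 53/12y - 1/12 to the basis.

The other S-polynomials (S(f_1,g_3), S(f_2,g_3)) all reduce to 0 modulo the current basis, so we have a Gröbner basis.
Inter-reduce: drop elements whose leading term is divisible by another's, tail-reduce, and make monic.
Reduced Gröbner basis: {x + 1/12y + 1/12, y^2 + 53/54y - 1/54}.

Buchberger on the second generating set:
h_1 = 134x + 9y^2 + 20y + 11, LT = x.
h_2 = -74/3x - 3y^2 - 5y - 2, LT = x.

S(h_1,h_2): lcm = x. S = -135/2479y^2 - 265/4958y + 5/4958.
  reduce S modulo (h_1, h_2):
  remainder -135/2479y^2 - 265/4958y + 5/4958 ≠ 0; add k_3 = -135/2479y^2 - 265/4958y + 5/4958 to the basis.

The other S-polynomials (S(h_1,k_3), S(h_2,k_3)) all reduce to 0 modulo the current basis, so we have a Gröbner basis.
Inter-reduce: drop elements whose leading term is divisible by another's, tail-reduce, and make monic.
Reduced Gröbner basis: {x + 1/12y + 1/12, y^2 + 53/54y - 1/54}.

Same reduced basis, so the two generating sets span the same ideal.

Yes, the ideals are equal.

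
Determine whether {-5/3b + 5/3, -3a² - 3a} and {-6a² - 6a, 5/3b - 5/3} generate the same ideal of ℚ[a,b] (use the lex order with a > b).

Yes, the ideals are equal.

Since reduced Gröbner bases are canonical representatives of ideals under a given ordering, it suffices to compute and compare them.
Buchberger on the first generating set:
f_1 = -5/3b + 5/3, LT = b.
f_2 = -3a² - 3a, LT = a².

The S-polynomials (S(f_1,f_2)) all reduce to 0 modulo the current basis, so we have a Gröbner basis.
Inter-reduce: drop elements whose leading term is divisible by another's, tail-reduce, and make monic.
Reduced Gröbner basis: {a² + a, b - 1}.

Buchberger on the second generating set:
h_1 = -6a² - 6a, LT = a².
h_2 = 5/3b - 5/3, LT = b.

The S-polynomials (S(h_1,h_2)) all reduce to 0 modulo the current basis, so we have a Gröbner basis.
Inter-reduce: drop elements whose leading term is divisible by another's, tail-reduce, and make monic.
Reduced Gröbner basis: {a² + a, b - 1}.

The two bases agree; hence the ideals are identical.
The choice of monomial ordering does not affect the verdict — as long as both bases are computed under the same ordering, their equality decides ideal equality.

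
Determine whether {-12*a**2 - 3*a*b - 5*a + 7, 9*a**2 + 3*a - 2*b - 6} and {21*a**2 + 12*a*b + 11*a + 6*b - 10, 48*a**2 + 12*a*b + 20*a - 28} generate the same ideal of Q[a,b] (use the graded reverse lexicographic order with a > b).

For a fixed monomial order, each ideal has a unique reduced Gröbner basis; comparing bases decides equality.
Buchberger on the first generating set:
f_1 = -12*a**2 - 3*a*b - 5*a + 7, LT = a**2.
f_2 = 9*a**2 + 3*a - 2*b - 6, LT = a**2.

S(f_1,f_2): lcm = a**2. S = 1/4*a*b + 1/12*a + 2/9*b + 1/12.
  leading term a*b: no divisor's leading term divides it; move 1/4*a*b to the remainder.
  leading term a: no divisor's leading term divides it; move 1/12*a to the remainder.
  leading term b: no divisor's leading term divides it; move 2/9*b to the remainder.
  leading term 1: no divisor's leading term divides it; move 1/12 to the remainder.
  remainder 1/4*a*b + 1/12*a + 2/9*b + 1/12 ≠ 0; add g_3 = 1/4*a*b + 1/12*a + 2/9*b + 1/12 to the basis.

S(f_1,g_3): lcm = a**2*b. S = 1/4*a*b**2 - 1/3*a**2 - 17/36*a*b - 1/3*a - 7/12*b.
  leading term a*b**2: subtract (b)·g_3 from 1/4*a*b**2 - 1/3*a**2 - 17/36*a*b - 1/3*a - 7/12*b → -1/3*a**2 - 5/9*a*b - 2/9*b**2 - 1/3*a - 2/3*b
  leading term a**2: subtract (1/36)·f_1 from -1/3*a**2 - 5/9*a*b - 2/9*b**2 - 1/3*a - 2/3*b → -17/36*a*b - 2/9*b**2 - 7/36*a - 2/3*b - 7/36
  leading term a*b: subtract (-17/9)·g_3 from -17/36*a*b - 2/9*b**2 - 7/36*a - 2/3*b - 7/36 → -2/9*b**2 - 1/27*a - 20/81*b - 1/27
  leading term b**2: no divisor's leading term divides it; move -2/9*b**2 to the remainder.
  leading term a: no divisor's leading term divides it; move -1/27*a to the remainder.
  leading term b: no divisor's leading term divides it; move -20/81*b to the remainder.
  leading term 1: no divisor's leading term divides it; move -1/27 to the remainder.
  remainder -2/9*b**2 - 1/27*a - 20/81*b - 1/27 ≠ 0; add g_4 = -2/9*b**2 - 1/27*a - 20/81*b - 1/27 to the basis.

The other S-polynomials (S(f_2,g_3), S(f_1,g_4), S(f_2,g_4), S(g_3,g_4)) all reduce to 0 modulo the current basis, so we have a Gröbner basis.
Inter-reduce: drop elements whose leading term is divisible by another's, tail-reduce, and make monic.
Reduced Gröbner basis: {a**2 + 1/3*a - 2/9*b - 2/3, a*b + 1/3*a + 8/9*b + 1/3, b**2 + 1/6*a + 10/9*b + 1/6}.

Buchberger on the second generating set:
h_1 = 21*a**2 + 12*a*b + 11*a + 6*b - 10, LT = a**2.
h_2 = 48*a**2 + 12*a*b + 20*a - 28, LT = a**2.

S(h_1,h_2): lcm = a**2. S = 9/28*a*b + 3/28*a + 2/7*b + 3/28.
  leading term a*b: no divisor's leading term divides it; move 9/28*a*b to the remainder.
  leading term a: no divisor's leading term divides it; move 3/28*a to the remainder.
  leading term b: no divisor's leading term divides it; move 2/7*b to the remainder.
  leading term 1: no divisor's leading term divides it; move 3/28 to the remainder.
  remainder 9/28*a*b + 3/28*a + 2/7*b + 3/28 ≠ 0; add k_3 = 9/28*a*b + 3/28*a + 2/7*b + 3/28 to the basis.

S(h_1,k_3): lcm = a**2*b. S = 4/7*a*b**2 - 1/3*a**2 - 23/63*a*b + 2/7*b**2 - 1/3*a - 10/21*b.
  leading term a*b**2: subtract (16/9*b)·k_3 from 4/7*a*b**2 - 1/3*a**2 - 23/63*a*b + 2/7*b**2 - 1/3*a - 10/21*b → -1/3*a**2 - 5/9*a*b - 2/9*b**2 - 1/3*a - 2/3*b
  leading term a**2: subtract (-1/63)·h_1 from -1/3*a**2 - 5/9*a*b - 2/9*b**2 - 1/3*a - 2/3*b → -23/63*a*b - 2/9*b**2 - 10/63*a - 4/7*b - 10/63
  leading term a*b: subtract (-92/81)·k_3 from -23/63*a*b - 2/9*b**2 - 10/63*a - 4/7*b - 10/63 → -2/9*b**2 - 1/27*a - 20/81*b - 1/27
  leading term b**2: no divisor's leading term divides it; move -2/9*b**2 to the remainder.
  leading term a: no divisor's leading term divides it; move -1/27*a to the remainder.
  leading term b: no divisor's leading term divides it; move -20/81*b to the remainder.
  leading term 1: no divisor's leading term divides it; move -1/27 to the remainder.
  remainder -2/9*b**2 - 1/27*a - 20/81*b - 1/27 ≠ 0; add k_4 = -2/9*b**2 - 1/27*a - 20/81*b - 1/27 to the basis.

The other S-polynomials (S(h_2,k_3), S(h_1,k_4), S(h_2,k_4), S(k_3,k_4)) all reduce to 0 modulo the current basis, so we have a Gröbner basis.
Inter-reduce: drop elements whose leading term is divisible by another's, tail-reduce, and make monic.
Reduced Gröbner basis: {a**2 + 1/3*a - 2/9*b - 2/3, a*b + 1/3*a + 8/9*b + 1/3, b**2 + 1/6*a + 10/9*b + 1/6}.

The two bases agree; hence the ideals are identical.

Yes, the ideals are equal.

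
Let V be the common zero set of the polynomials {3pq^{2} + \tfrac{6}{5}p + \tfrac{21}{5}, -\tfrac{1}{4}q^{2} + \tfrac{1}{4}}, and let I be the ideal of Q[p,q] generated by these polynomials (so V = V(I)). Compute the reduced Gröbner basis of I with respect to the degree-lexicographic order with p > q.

f_1 = 3pq^{2} + \tfrac{6}{5}p + \tfrac{21}{5}, LT = pq^{2}.
f_2 = -\tfrac{1}{4}q^{2} + \tfrac{1}{4}, LT = q^{2}.

S(f_1,f_2): lcm = pq^{2}. S = \tfrac{7}{5}p + \tfrac{7}{5}.
  reduce S modulo (f_1, f_2):
  remainder \tfrac{7}{5}p + \tfrac{7}{5} ≠ 0; add g_3 = \tfrac{7}{5}p + \tfrac{7}{5} to the basis.

The other S-polynomials (S(f_1,g_3), S(f_2,g_3)) all reduce to 0 modulo the current basis, so we have a Gröbner basis.
Inter-reduce: drop elements whose leading term is divisible by another's, tail-reduce, and make monic.

G = {q^{2} - 1, p + 1}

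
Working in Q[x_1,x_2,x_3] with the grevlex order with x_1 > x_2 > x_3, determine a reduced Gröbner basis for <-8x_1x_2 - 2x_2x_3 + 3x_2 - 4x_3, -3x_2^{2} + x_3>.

f_1 = -8x_1x_2 - 2x_2x_3 + 3x_2 - 4x_3, LT = x_1x_2.
f_2 = -3x_2^{2} + x_3, LT = x_2^{2}.

S(f_1,f_2): lcm = x_1x_2^{2}. S = \tfrac{1}{4}x_2^{2}x_3 - \tfrac{3}{8}x_2^{2} + \tfrac{1}{3}x_1x_3 + \tfrac{1}{2}x_2x_3.
  leading term x_2^{2}x_3: subtract (-\tfrac{1}{12}x_3)·f_2 from \tfrac{1}{4}x_2^{2}x_3 - \tfrac{3}{8}x_2^{2} + \tfrac{1}{3}x_1x_3 + \tfrac{1}{2}x_2x_3 → -\tfrac{3}{8}x_2^{2} + \tfrac{1}{3}x_1x_3 + \tfrac{1}{2}x_2x_3 + \tfrac{1}{12}x_3^{2}
  leading term x_2^{2}: subtract (\tfrac{1}{8})·f_2 from -\tfrac{3}{8}x_2^{2} + \tfrac{1}{3}x_1x_3 + \tfrac{1}{2}x_2x_3 + \tfrac{1}{12}x_3^{2} → \tfrac{1}{3}x_1x_3 + \tfrac{1}{2}x_2x_3 + \tfrac{1}{12}x_3^{2} - \tfrac{1}{8}x_3
  leading term x_1x_3: no divisor's leading term divides it; move \tfrac{1}{3}x_1x_3 to the remainder.
  leading term x_2x_3: no divisor's leading term divides it; move \tfrac{1}{2}x_2x_3 to the remainder.
  leading term x_3^{2}: no divisor's leading term divides it; move \tfrac{1}{12}x_3^{2} to the remainder.
  leading term x_3: no divisor's leading term divides it; move -\tfrac{1}{8}x_3 to the remainder.
  remainder \tfrac{1}{3}x_1x_3 + \tfrac{1}{2}x_2x_3 + \tfrac{1}{12}x_3^{2} - \tfrac{1}{8}x_3 ≠ 0; add g_3 = \tfrac{1}{3}x_1x_3 + \tfrac{1}{2}x_2x_3 + \tfrac{1}{12}x_3^{2} - \tfrac{1}{8}x_3 to the basis.

S(f_1,g_3): lcm = x_1x_2x_3. S = -\tfrac{3}{2}x_2^{2}x_3 + \tfrac{1}{2}x_3^{2}.
  leading term x_2^{2}x_3: subtract (\tfrac{1}{2}x_3)·f_2 from -\tfrac{3}{2}x_2^{2}x_3 + \tfrac{1}{2}x_3^{2} → 0
  remainder 0.

S(f_2,g_3): leading monomials are coprime, so the S-polynomial reduces to 0 (Buchberger's first criterion).
Every S-polynomial of the final basis reduces to 0, so we have a Gröbner basis.

G = {x_1x_2 + \tfrac{1}{4}x_2x_3 - \tfrac{3}{8}x_2 + \tfrac{1}{2}x_3, x_2^{2} - \tfrac{1}{3}x_3, x_1x_3 + \tfrac{3}{2}x_2x_3 + \tfrac{1}{4}x_3^{2} - \tfrac{3}{8}x_3}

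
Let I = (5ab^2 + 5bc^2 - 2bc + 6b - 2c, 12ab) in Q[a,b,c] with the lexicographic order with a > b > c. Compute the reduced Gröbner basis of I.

f_1 = 5ab^2 + 5bc^2 - 2bc + 6b - 2c, LT = ab^2.
f_2 = 12ab, LT = ab.

S(f_1,f_2): lcm = ab^2. S = bc^2 - 2/5bc + 6/5b - 2/5c.
  reduce S modulo (f_1, f_2):
  remainder bc^2 - 2/5bc + 6/5b - 2/5c ≠ 0; add g_3 = bc^2 - 2/5bc + 6/5b - 2/5c to the basis.

S(f_2,g_3): lcm = abc^2. S = 2/5abc - 6/5ab + 2/5ac.
  reduce S modulo (f_1, f_2, g_3):
  remainder 2/5ac ≠ 0; add g_4 = 2/5ac to the basis.

The other S-polynomials (S(f_1,g_3), S(f_1,g_4), S(f_2,g_4), S(g_3,g_4)) all reduce to 0 modulo the current basis, so we have a Gröbner basis.
Inter-reduce: drop elements whose leading term is divisible by another's, tail-reduce, and make monic.

G = {ab, ac, bc^2 - 2/5bc + 6/5b - 2/5c}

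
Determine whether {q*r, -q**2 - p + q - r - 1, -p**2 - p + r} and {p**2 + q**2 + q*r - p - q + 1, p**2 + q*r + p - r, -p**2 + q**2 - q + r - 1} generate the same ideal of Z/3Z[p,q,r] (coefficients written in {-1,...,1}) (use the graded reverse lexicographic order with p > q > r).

Two ideals are equal iff their reduced Gröbner bases coincide (the reduced basis is unique for a fixed ordering).
Buchberger on the first generating set:
f_1 = q*r, LT = q*r.
f_2 = -q**2 - p + q - r - 1, LT = q**2.
f_3 = -p**2 - p + r, LT = p**2.

S(f_1,f_2): lcm = q**2*r. S = -p*r + q*r - r**2 - r.
  reduce S modulo (f_1, f_2, f_3):
  remainder -p*r - r**2 - r ≠ 0; add g_4 = -p*r - r**2 - r to the basis.

S(f_3,g_4): lcm = p**2*r. S = -p*r**2 - r**2.
  reduce S modulo (f_1, f_2, f_3, g_4):
  remainder r**3 ≠ 0; add g_5 = r**3 to the basis.

The other S-polynomials (S(f_1,f_3), S(f_2,f_3), S(f_1,g_4), S(f_2,g_4), S(f_1,g_5), S(f_2,g_5), S(f_3,g_5), S(g_4,g_5)) all reduce to 0 modulo the current basis, so we have a Gröbner basis.
Inter-reduce: drop elements whose leading term is divisible by another's, tail-reduce, and make monic.
Reduced Gröbner basis: {r**3, p**2 + p - r, q**2 + p - q + r + 1, p*r + r**2 + r, q*r}.

Buchberger on the second generating set:
h_1 = p**2 + q**2 + q*r - p - q + 1, LT = p**2.
h_2 = p**2 + q*r + p - r, LT = p**2.
h_3 = -p**2 + q**2 - q + r - 1, LT = p**2.

S(h_1,h_2): lcm = p**2. S = q**2 + p - q + r + 1.
  reduce S modulo (h_1, h_2, h_3):
  remainder q**2 + p - q + r + 1 ≠ 0; add k_4 = q**2 + p - q + r + 1 to the basis.

S(h_1,h_3): lcm = p**2. S = -q**2 + q*r - p + q + r.
  reduce S modulo (h_1, h_2, h_3, k_4):
  remainder q*r - r + 1 ≠ 0; add k_5 = q*r - r + 1 to the basis.

S(k_4,k_5): lcm = q**2*r. S = p*r + r**2 - q + r.
  reduce S modulo (h_1, h_2, h_3, k_4, k_5):
  remainder p*r + r**2 - q + r ≠ 0; add k_6 = p*r + r**2 - q + r to the basis.

S(h_1,k_6): lcm = p**2*r. S = q**2*r - p*r**2 + q*r**2 + p*q + p*r - q*r + r.
  reduce S modulo (h_1, h_2, h_3, k_4, k_5, k_6):
  remainder r**3 + p*q + r**2 + r + 1 ≠ 0; add k_7 = r**3 + p*q + r**2 + r + 1 to the basis.

The other S-polynomials (S(h_2,h_3), S(h_1,k_4), S(h_2,k_4), S(h_3,k_4), S(h_1,k_5), S(h_2,k_5), S(h_3,k_5), S(h_2,k_6), S(h_3,k_6), S(k_4,k_6), S(k_5,k_6), S(h_1,k_7), S(h_2,k_7), S(h_3,k_7), S(k_4,k_7), S(k_5,k_7), S(k_6,k_7)) all reduce to 0 modulo the current basis, so we have a Gröbner basis.
Inter-reduce: drop elements whose leading term is divisible by another's, tail-reduce, and make monic.
Reduced Gröbner basis: {r**3 + p*q + r**2 + r + 1, p**2 + p - 1, q**2 + p - q + r + 1, p*r + r**2 - q + r, q*r - r + 1}.

The bases are distinct; the ideals are different.

No, the ideals differ.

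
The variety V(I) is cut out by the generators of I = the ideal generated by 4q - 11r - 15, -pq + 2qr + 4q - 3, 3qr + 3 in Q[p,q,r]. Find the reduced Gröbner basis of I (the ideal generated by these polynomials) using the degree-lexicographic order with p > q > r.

f_1 = 4q - 11r - 15, LT = q.
f_2 = -pq + 2qr + 4q - 3, LT = pq.
f_3 = 3qr + 3, LT = qr.

S(f_1,f_2): lcm = pq. S = -\tfrac{11}{4}pr + 2qr - \tfrac{15}{4}p + 4q - 3.
  leading term pr: no divisor's leading term divides it; move -\tfrac{11}{4}pr to the remainder.
  leading term qr: subtract (\tfrac{1}{2}r)·f_1 from 2qr - \tfrac{15}{4}p + 4q - 3 → \tfrac{11}{2}r^{2} - \tfrac{15}{4}p + 4q + \tfrac{15}{2}r - 3
  leading term r^{2}: no divisor's leading term divides it; move \tfrac{11}{2}r^{2} to the remainder.
  leading term p: no divisor's leading term divides it; move -\tfrac{15}{4}p to the remainder.
  leading term q: subtract (1)·f_1 from 4q + \tfrac{15}{2}r - 3 → \tfrac{37}{2}r + 12
  leading term r: no divisor's leading term divides it; move \tfrac{37}{2}r to the remainder.
  leading term 1: no divisor's leading term divides it; move 12 to the remainder.
  remainder -\tfrac{11}{4}pr + \tfrac{11}{2}r^{2} - \tfrac{15}{4}p + \tfrac{37}{2}r + 12 ≠ 0; add g_4 = -\tfrac{11}{4}pr + \tfrac{11}{2}r^{2} - \tfrac{15}{4}p + \tfrac{37}{2}r + 12 to the basis.

S(f_1,f_3): lcm = qr. S = -\tfrac{11}{4}r^{2} - \tfrac{15}{4}r - 1.
  leading term r^{2}: no divisor's leading term divides it; move -\tfrac{11}{4}r^{2} to the remainder.
  leading term r: no divisor's leading term divides it; move -\tfrac{15}{4}r to the remainder.
  leading term 1: no divisor's leading term divides it; move -1 to the remainder.
  remainder -\tfrac{11}{4}r^{2} - \tfrac{15}{4}r - 1 ≠ 0; add g_5 = -\tfrac{11}{4}r^{2} - \tfrac{15}{4}r - 1 to the basis.

S(f_2,f_3): lcm = pqr. S = -2qr^{2} - 4qr - p + 3r.
  leading term qr^{2}: subtract (-\tfrac{1}{2}r^{2})·f_1 from -2qr^{2} - 4qr - p + 3r → -\tfrac{11}{2}r^{3} - 4qr - \tfrac{15}{2}r^{2} - p + 3r
  leading term r^{3}: subtract (2r)·g_5 from -\tfrac{11}{2}r^{3} - 4qr - \tfrac{15}{2}r^{2} - p + 3r → -4qr - p + 5r
  leading term qr: subtract (-r)·f_1 from -4qr - p + 5r → -11r^{2} - p - 10r
  leading term r^{2}: subtract (4)·g_5 from -11r^{2} - p - 10r → -p + 5r + 4
  leading term p: no divisor's leading term divides it; move -p to the remainder.
  leading term r: no divisor's leading term divides it; move 5r to the remainder.
  leading term 1: no divisor's leading term divides it; move 4 to the remainder.
  remainder -p + 5r + 4 ≠ 0; add g_6 = -p + 5r + 4 to the basis.

The other S-polynomials (S(f_1,g_4), S(f_2,g_4), S(f_3,g_4), S(f_1,g_5), S(f_2,g_5), S(f_3,g_5), S(g_4,g_5), S(f_1,g_6), S(f_2,g_6), S(f_3,g_6), S(g_4,g_6), S(g_5,g_6)) all reduce to 0 modulo the current basis, so we have a Gröbner basis.
Inter-reduce: drop elements whose leading term is divisible by another's, tail-reduce, and make monic.

G = {r^{2} + \tfrac{15}{11}r + \tfrac{4}{11}, p - 5r - 4, q - \tfrac{11}{4}r - \tfrac{15}{4}}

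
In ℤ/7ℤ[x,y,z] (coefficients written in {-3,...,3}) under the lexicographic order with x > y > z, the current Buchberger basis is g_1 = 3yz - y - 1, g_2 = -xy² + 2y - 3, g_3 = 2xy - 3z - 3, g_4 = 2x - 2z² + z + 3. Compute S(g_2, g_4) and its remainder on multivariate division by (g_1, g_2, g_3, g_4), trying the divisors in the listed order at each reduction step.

lcm(LM(g_2), LM(g_4)) = xy².
S = (lcm/LT(g_2))·g_2 − (lcm/LT(g_4))·g_4 = y²z² + 3y²z + 2y² - 2y + 3.
Reduce S modulo (g_1, g_2, g_3, g_4) in that order:
  leading term y²z²: subtract (-2yz)·g_1 from y²z² + 3y²z + 2y² - 2y + 3 → y²z + 2y² - 2yz - 2y + 3
  leading term y²z: subtract (-2y)·g_1 from y²z + 2y² - 2yz - 2y + 3 → -2yz + 3y + 3
  leading term yz: subtract (-3)·g_1 from -2yz + 3y + 3 → 0
The remainder is 0, so this S-polynomial contributes no new basis element.
This is the inner loop of Buchberger's algorithm — each nonzero remainder becomes a new basis element.

S(g_2, g_4) = y²z² + 3y²z + 2y² - 2y + 3; remainder on division = 0.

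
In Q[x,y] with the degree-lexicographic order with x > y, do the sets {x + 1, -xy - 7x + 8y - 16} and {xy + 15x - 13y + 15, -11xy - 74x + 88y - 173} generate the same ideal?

Equality of ideals is decidable: compute both reduced Gröbner bases (unique for the ordering) and check whether they agree.
Buchberger on the first generating set:
f_1 = x + 1, LT = x.
f_2 = -xy - 7x + 8y - 16, LT = xy.

S(f_1,f_2): lcm = xy. S = -7x + 9y - 16.
  reduce S modulo (f_1, f_2):
  remainder 9y - 9 ≠ 0; add g_3 = 9y - 9 to the basis.

The other S-polynomials (S(f_1,g_3), S(f_2,g_3)) all reduce to 0 modulo the current basis, so we have a Gröbner basis.
Inter-reduce: drop elements whose leading term is divisible by another's, tail-reduce, and make monic.
Reduced Gröbner basis: {x + 1, y - 1}.

Buchberger on the second generating set:
h_1 = xy + 15x - 13y + 15, LT = xy.
h_2 = -11xy - 74x + 88y - 173, LT = xy.

S(h_1,h_2): lcm = xy. S = 91/11x - 5y - 8/11.
  reduce S modulo (h_1, h_2):
  remainder 91/11x - 5y - 8/11 ≠ 0; add k_3 = 91/11x - 5y - 8/11 to the basis.

S(h_1,k_3): lcm = xy. S = 55/91y^2 + 15x - 1175/91y + 15.
  reduce S modulo (h_1, h_2, k_3):
  remainder 55/91y^2 - 50/13y + 1485/91 ≠ 0; add k_4 = 55/91y^2 - 50/13y + 1485/91 to the basis.

The other S-polynomials (S(h_2,k_3), S(h_1,k_4), S(h_2,k_4), S(k_3,k_4)) all reduce to 0 modulo the current basis, so we have a Gröbner basis.
Inter-reduce: drop elements whose leading term is divisible by another's, tail-reduce, and make monic.
Reduced Gröbner basis: {y^2 - 70/11y + 27, x - 55/91y - 8/91}.

The bases are distinct; the ideals are different.

No, the ideals differ.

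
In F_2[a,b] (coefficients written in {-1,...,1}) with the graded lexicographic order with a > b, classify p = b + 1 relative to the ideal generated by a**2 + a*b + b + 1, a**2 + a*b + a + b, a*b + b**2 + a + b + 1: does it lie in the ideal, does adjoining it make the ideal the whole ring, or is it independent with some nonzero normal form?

First compute the reduced Gröbner basis of I by Buchberger's algorithm.
f_1 = a**2 + a*b + b + 1, LT = a**2.
f_2 = a**2 + a*b + a + b, LT = a**2.
f_3 = a*b + b**2 + a + b + 1, LT = a*b.

S(f_1,f_2): lcm = a**2. S = a + 1.
  leading term a: no divisor's leading term divides it; move a to the remainder.
  leading term 1: no divisor's leading term divides it; move 1 to the remainder.
  remainder a + 1 ≠ 0; add h_4 = a + 1 to the basis.

S(f_1,f_3): lcm = a**2*b. S = a**2 + a*b + b**2 + a + b.
  leading term a**2: subtract (1)·f_1 from a**2 + a*b + b**2 + a + b → b**2 + a + 1
  leading term b**2: no divisor's leading term divides it; move b**2 to the remainder.
  leading term a: subtract (1)·h_4 from a + 1 → 0
  remainder b**2 ≠ 0; add h_5 = b**2 to the basis.

S(f_2,f_3): lcm = a**2*b. S = a**2 + b**2 + a.
  leading term a**2: subtract (1)·f_1 from a**2 + b**2 + a → a*b + b**2 + a + b + 1
  leading term a*b: subtract (1)·f_3 from a*b + b**2 + a + b + 1 → 0
  remainder 0.

S(f_1,h_4): lcm = a**2. S = a*b + a + b + 1.
  leading term a*b: subtract (1)·f_3 from a*b + a + b + 1 → b**2
  leading term b**2: subtract (1)·h_5 from b**2 → 0
  remainder 0.

S(f_2,h_4): lcm = a**2. S = a*b + b.
  leading term a*b: subtract (1)·f_3 from a*b + b → b**2 + a + 1
  leading term b**2: subtract (1)·h_5 from b**2 + a + 1 → a + 1
  leading term a: subtract (1)·h_4 from a + 1 → 0
  remainder 0.

S(f_3,h_4): lcm = a*b. S = b**2 + a + 1.
  leading term b**2: subtract (1)·h_5 from b**2 + a + 1 → a + 1
  leading term a: subtract (1)·h_4 from a + 1 → 0
  remainder 0.

S(f_1,h_5): leading monomials are coprime, so the S-polynomial reduces to 0 (Buchberger's first criterion).
S(f_2,h_5): leading monomials are coprime, so the S-polynomial reduces to 0 (Buchberger's first criterion).
S(f_3,h_5): lcm = a*b**2. S = b**3 + a*b + b**2 + b.
  leading term b**3: subtract (b)·h_5 from b**3 + a*b + b**2 + b → a*b + b**2 + b
  leading term a*b: subtract (1)·f_3 from a*b + b**2 + b → a + 1
  leading term a: subtract (1)·h_4 from a + 1 → 0
  remainder 0.

S(h_4,h_5): leading monomials are coprime, so the S-polynomial reduces to 0 (Buchberger's first criterion).
Every S-polynomial of the final basis reduces to 0, so we have a Gröbner basis.
Inter-reduce: drop elements whose leading term is divisible by another's, tail-reduce, and make monic.
Reduced Gröbner basis: {b**2, a + 1}.
Label its elements g_1 = b**2, g_2 = a + 1.

Reduce p = b + 1 modulo G:
  leading term b: no divisor's leading term divides it; move b to the remainder.
  leading term 1: no divisor's leading term divides it; move 1 to the remainder.
  normal form = b + 1.
The normal form is nonzero, so p ∉ I. Since p minus its normal form lies in I, I + (p) = I + (r) where r = b + 1; decide whether this ideal is the whole ring.
Run Buchberger on G together with r (pairs among the g_i already reduce to 0 since G is a Gröbner basis):
g_1 = b**2, LT = b**2.
g_2 = a + 1, LT = a.
r = b + 1, LT = b.

S(g_1,g_2): leading monomials are coprime, so the S-polynomial reduces to 0 (Buchberger's first criterion).
S(g_1,r): lcm = b**2. S = b.
  leading term b: subtract (1)·r from b → 1
  leading term 1: no divisor's leading term divides it; move 1 to the remainder.
  remainder 1 ≠ 0; add m_4 = 1 to the basis.

S(g_2,r): leading monomials are coprime, so the S-polynomial reduces to 0 (Buchberger's first criterion).
S(g_1,m_4): leading monomials are coprime, so the S-polynomial reduces to 0 (Buchberger's first criterion).
S(g_2,m_4): leading monomials are coprime, so the S-polynomial reduces to 0 (Buchberger's first criterion).
S(r,m_4): leading monomials are coprime, so the S-polynomial reduces to 0 (Buchberger's first criterion).
Every S-polynomial of the final basis reduces to 0, so we have a Gröbner basis.
Inter-reduce: drop elements whose leading term is divisible by another's, tail-reduce, and make monic.
Reduced Gröbner basis: {1}.
The reduced Gröbner basis of I + (p) is {1}: the ideal is the whole ring, so the enlarged system has no common solution — adjoining p is inconsistent.

Ideal membership is decidable via reduction modulo a Gröbner basis.

Adjoining b + 1 makes the ideal the whole ring: the system is inconsistent.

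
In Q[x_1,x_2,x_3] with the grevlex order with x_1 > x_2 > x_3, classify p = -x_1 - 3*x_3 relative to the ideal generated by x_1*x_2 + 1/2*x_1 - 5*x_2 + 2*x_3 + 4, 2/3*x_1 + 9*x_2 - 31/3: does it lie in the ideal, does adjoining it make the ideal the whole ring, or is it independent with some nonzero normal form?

-x_1 - 3*x_3 is independent of I; its normal form modulo I is 27/2*x_2 - 3*x_3 - 31/2.

First compute the reduced Gröbner basis of I by Buchberger's algorithm.
f_1 = x_1*x_2 + 1/2*x_1 - 5*x_2 + 2*x_3 + 4, LT = x_1*x_2.
f_2 = 2/3*x_1 + 9*x_2 - 31/3, LT = x_1.

S(f_1,f_2): lcm = x_1*x_2. S = -27/2*x_2**2 + 1/2*x_1 + 21/2*x_2 + 2*x_3 + 4.
  reduce S modulo (f_1, f_2):
  remainder -27/2*x_2**2 + 15/4*x_2 + 2*x_3 + 47/4 ≠ 0; add h_3 = -27/2*x_2**2 + 15/4*x_2 + 2*x_3 + 47/4 to the basis.

The other S-polynomials (S(f_1,h_3), S(f_2,h_3)) all reduce to 0 modulo the current basis, so we have a Gröbner basis.
Inter-reduce: drop elements whose leading term is divisible by another's, tail-reduce, and make monic.
Reduced Gröbner basis: {x_2**2 - 5/18*x_2 - 4/27*x_3 - 47/54, x_1 + 27/2*x_2 - 31/2}.
Label its elements g_1 = x_2**2 - 5/18*x_2 - 4/27*x_3 - 47/54, g_2 = x_1 + 27/2*x_2 - 31/2.

Reduce p = -x_1 - 3*x_3 modulo G:
  leading term x_1: subtract (-1)·g_2 from -x_1 - 3*x_3 → 27/2*x_2 - 3*x_3 - 31/2
  leading term x_2: no divisor's leading term divides it; move 27/2*x_2 to the remainder.
  leading term x_3: no divisor's leading term divides it; move -3*x_3 to the remainder.
  leading term 1: no divisor's leading term divides it; move -31/2 to the remainder.
  normal form = 27/2*x_2 - 3*x_3 - 31/2.
The normal form is nonzero, so p ∉ I. Since p minus its normal form lies in I, I + (p) = I + (r) where r = 27/2*x_2 - 3*x_3 - 31/2; decide whether this ideal is the whole ring.
Run Buchberger on G together with r (pairs among the g_i already reduce to 0 since G is a Gröbner basis):
g_1 = x_2**2 - 5/18*x_2 - 4/27*x_3 - 47/54, LT = x_2**2.
g_2 = x_1 + 27/2*x_2 - 31/2, LT = x_1.
r = 27/2*x_2 - 3*x_3 - 31/2, LT = x_2.

S(g_1,r): lcm = x_2**2. S = 2/9*x_2*x_3 + 47/54*x_2 - 4/27*x_3 - 47/54.
  reduce S modulo (g_1, g_2, r):
  remainder 4/81*x_3**2 + 73/243*x_3 + 94/729 ≠ 0; add m_4 = 4/81*x_3**2 + 73/243*x_3 + 94/729 to the basis.

The other S-polynomials (S(g_1,g_2), S(g_2,r), S(g_1,m_4), S(g_2,m_4), S(r,m_4)) all reduce to 0 modulo the current basis, so we have a Gröbner basis.
Inter-reduce: drop elements whose leading term is divisible by another's, tail-reduce, and make monic.
Reduced Gröbner basis: {x_3**2 + 73/12*x_3 + 47/18, x_1 + 3*x_3, x_2 - 2/9*x_3 - 31/27}.
The reduced Gröbner basis of I + (p) is {x_3**2 + 73/12*x_3 + 47/18, x_1 + 3*x_3, x_2 - 2/9*x_3 - 31/27} ≠ {1}, a proper ideal, so the enlarged system stays consistent: p is independent of I, with normal form 27/2*x_2 - 3*x_3 - 31/2.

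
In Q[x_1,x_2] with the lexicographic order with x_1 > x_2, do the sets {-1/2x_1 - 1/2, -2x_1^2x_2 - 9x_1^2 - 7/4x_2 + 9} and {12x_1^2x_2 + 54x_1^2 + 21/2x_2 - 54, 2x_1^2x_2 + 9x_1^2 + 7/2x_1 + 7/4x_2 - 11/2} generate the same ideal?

For a fixed monomial order, each ideal has a unique reduced Gröbner basis; comparing bases decides equality.
Buchberger on the first generating set:
f_1 = -1/2x_1 - 1/2, LT = x_1.
f_2 = -2x_1^2x_2 - 9x_1^2 - 7/4x_2 + 9, LT = x_1^2x_2.

S(f_1,f_2): lcm = x_1^2x_2. S = -9/2x_1^2 + x_1x_2 - 7/8x_2 + 9/2.
  reduce S modulo (f_1, f_2):
  remainder -15/8x_2 ≠ 0; add g_3 = -15/8x_2 to the basis.

The other S-polynomials (S(f_1,g_3), S(f_2,g_3)) all reduce to 0 modulo the current basis, so we have a Gröbner basis.
Inter-reduce: drop elements whose leading term is divisible by another's, tail-reduce, and make monic.
Reduced Gröbner basis: {x_1 + 1, x_2}.

Buchberger on the second generating set:
h_1 = 12x_1^2x_2 + 54x_1^2 + 21/2x_2 - 54, LT = x_1^2x_2.
h_2 = 2x_1^2x_2 + 9x_1^2 + 7/2x_1 + 7/4x_2 - 11/2, LT = x_1^2x_2.

S(h_1,h_2): lcm = x_1^2x_2. S = -7/4x_1 - 7/4.
  reduce S modulo (h_1, h_2):
  remainder -7/4x_1 - 7/4 ≠ 0; add k_3 = -7/4x_1 - 7/4 to the basis.

S(h_1,k_3): lcm = x_1^2x_2. S = 9/2x_1^2 - x_1x_2 + 7/8x_2 - 9/2.
  reduce S modulo (h_1, h_2, k_3):
  remainder 15/8x_2 ≠ 0; add k_4 = 15/8x_2 to the basis.

The other S-polynomials (S(h_2,k_3), S(h_1,k_4), S(h_2,k_4), S(k_3,k_4)) all reduce to 0 modulo the current basis, so we have a Gröbner basis.
Inter-reduce: drop elements whose leading term is divisible by another's, tail-reduce, and make monic.
Reduced Gröbner basis: {x_1 + 1, x_2}.

Same reduced basis, so the two generating sets span the same ideal.
The same test decides containment: I ⊆ J iff every generator of I reduces to 0 modulo a Gröbner basis of J.

Yes, the ideals are equal.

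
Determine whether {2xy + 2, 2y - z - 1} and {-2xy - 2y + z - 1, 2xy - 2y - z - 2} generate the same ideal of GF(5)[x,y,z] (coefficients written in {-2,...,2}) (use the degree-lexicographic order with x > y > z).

Equality of ideals is decidable: compute both reduced Gröbner bases (unique for the ordering) and check whether they agree.
Buchberger on the first generating set:
f_1 = 2xy + 2, LT = xy.
f_2 = 2y - z - 1, LT = y.

S(f_1,f_2): lcm = xy. S = -2xz - 2x + 1.
  leading term xz: no divisor's leading term divides it; move -2xz to the remainder.
  leading term x: no divisor's leading term divides it; move -2x to the remainder.
  leading term 1: no divisor's leading term divides it; move 1 to the remainder.
  remainder -2xz - 2x + 1 ≠ 0; add g_3 = -2xz - 2x + 1 to the basis.

The other S-polynomials (S(f_1,g_3), S(f_2,g_3)) all reduce to 0 modulo the current basis, so we have a Gröbner basis.
Inter-reduce: drop elements whose leading term is divisible by another's, tail-reduce, and make monic.
Reduced Gröbner basis: {xz + x + 2, y + 2z + 2}.

Buchberger on the second generating set:
h_1 = -2xy - 2y + z - 1, LT = xy.
h_2 = 2xy - 2y - z - 2, LT = xy.

S(h_1,h_2): lcm = xy. S = 2y - 1.
  leading term y: no divisor's leading term divides it; move 2y to the remainder.
  leading term 1: no divisor's leading term divides it; move -1 to the remainder.
  remainder 2y - 1 ≠ 0; add k_3 = 2y - 1 to the basis.

S(h_1,k_3): lcm = xy. S = -2x + y + 2z - 2.
  leading term x: no divisor's leading term divides it; move -2x to the remainder.
  leading term y: subtract (-2)·k_3 from y + 2z - 2 → 2z + 1
  leading term z: no divisor's leading term divides it; move 2z to the remainder.
  leading term 1: no divisor's leading term divides it; move 1 to the remainder.
  remainder -2x + 2z + 1 ≠ 0; add k_4 = -2x + 2z + 1 to the basis.

The other S-polynomials (S(h_2,k_3), S(h_1,k_4), S(h_2,k_4), S(k_3,k_4)) all reduce to 0 modulo the current basis, so we have a Gröbner basis.
Inter-reduce: drop elements whose leading term is divisible by another's, tail-reduce, and make monic.
Reduced Gröbner basis: {x - z + 2, y + 2}.

The bases are distinct; the ideals are different.
The choice of monomial ordering does not affect the verdict — as long as both bases are computed under the same ordering, their equality decides ideal equality.

No, the ideals differ.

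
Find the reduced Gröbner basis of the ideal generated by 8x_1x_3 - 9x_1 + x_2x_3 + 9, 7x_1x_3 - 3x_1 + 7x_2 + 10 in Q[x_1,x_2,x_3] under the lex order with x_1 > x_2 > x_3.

G = {x_1 - 7/39x_2x_3 + 56/39x_2 + 17/39, x_2x_3^2 - 59/7x_2x_3 + 9x_2 - 17/7x_3 + 9}

Buchberger's algorithm terminates because the ascending chain of leading-term ideals stabilizes.

f_1 = 8x_1x_3 - 9x_1 + x_2x_3 + 9, LT = x_1x_3.
f_2 = 7x_1x_3 - 3x_1 + 7x_2 + 10, LT = x_1x_3.

S(f_1,f_2): lcm = x_1x_3. S = -39/56x_1 + 1/8x_2x_3 - x_2 - 17/56.
  leading term x_1: no divisor's leading term divides it; move -39/56x_1 to the remainder.
  leading term x_2x_3: no divisor's leading term divides it; move 1/8x_2x_3 to the remainder.
  leading term x_2: no divisor's leading term divides it; move -x_2 to the remainder.
  leading term 1: no divisor's leading term divides it; move -17/56 to the remainder.
  remainder -39/56x_1 + 1/8x_2x_3 - x_2 - 17/56 ≠ 0; add g_3 = -39/56x_1 + 1/8x_2x_3 - x_2 - 17/56 to the basis.

S(f_1,g_3): lcm = x_1x_3. S = -9/8x_1 + 7/39x_2x_3^2 - 409/312x_2x_3 - 17/39x_3 + 9/8.
  leading term x_1: subtract (21/13)·g_3 from -9/8x_1 + 7/39x_2x_3^2 - 409/312x_2x_3 - 17/39x_3 + 9/8 → 7/39x_2x_3^2 - 59/39x_2x_3 + 21/13x_2 - 17/39x_3 + 21/13
  leading term x_2x_3^2: no divisor's leading term divides it; move 7/39x_2x_3^2 to the remainder.
  leading term x_2x_3: no divisor's leading term divides it; move -59/39x_2x_3 to the remainder.
  leading term x_2: no divisor's leading term divides it; move 21/13x_2 to the remainder.
  leading term x_3: no divisor's leading term divides it; move -17/39x_3 to the remainder.
  leading term 1: no divisor's leading term divides it; move 21/13 to the remainder.
  remainder 7/39x_2x_3^2 - 59/39x_2x_3 + 21/13x_2 - 17/39x_3 + 21/13 ≠ 0; add g_4 = 7/39x_2x_3^2 - 59/39x_2x_3 + 21/13x_2 - 17/39x_3 + 21/13 to the basis.

S(f_2,g_3): lcm = x_1x_3. S = -3/7x_1 + 7/39x_2x_3^2 - 56/39x_2x_3 + x_2 - 17/39x_3 + 10/7.
  leading term x_1: subtract (8/13)·g_3 from -3/7x_1 + 7/39x_2x_3^2 - 56/39x_2x_3 + x_2 - 17/39x_3 + 10/7 → 7/39x_2x_3^2 - 59/39x_2x_3 + 21/13x_2 - 17/39x_3 + 21/13
  leading term x_2x_3^2: subtract (1)·g_4 from 7/39x_2x_3^2 - 59/39x_2x_3 + 21/13x_2 - 17/39x_3 + 21/13 → 0
  remainder 0.

S(f_1,g_4): lcm = x_1x_2x_3^2. S = 409/56x_1x_2x_3 - 9x_1x_2 + 17/7x_1x_3 - 9x_1 + 1/8x_2^2x_3^2 + 9/8x_2x_3.
  leading term x_1x_2x_3: subtract (409/448x_2)·f_1 from 409/56x_1x_2x_3 - 9x_1x_2 + 17/7x_1x_3 - 9x_1 + 1/8x_2^2x_3^2 + 9/8x_2x_3 → -351/448x_1x_2 + 17/7x_1x_3 - 9x_1 + 1/8x_2^2x_3^2 - 409/448x_2^2x_3 + 9/8x_2x_3 - 3681/448x_2
  leading term x_1x_2: subtract (9/8x_2)·g_3 from -351/448x_1x_2 + 17/7x_1x_3 - 9x_1 + 1/8x_2^2x_3^2 - 409/448x_2^2x_3 + 9/8x_2x_3 - 3681/448x_2 → 17/7x_1x_3 - 9x_1 + 1/8x_2^2x_3^2 - 59/56x_2^2x_3 + 9/8x_2^2 + 9/8x_2x_3 - 63/8x_2
  leading term x_1x_3: subtract (17/56)·f_1 from 17/7x_1x_3 - 9x_1 + 1/8x_2^2x_3^2 - 59/56x_2^2x_3 + 9/8x_2^2 + 9/8x_2x_3 - 63/8x_2 → -351/56x_1 + 1/8x_2^2x_3^2 - 59/56x_2^2x_3 + 9/8x_2^2 + 23/28x_2x_3 - 63/8x_2 - 153/56
  leading term x_1: subtract (9)·g_3 from -351/56x_1 + 1/8x_2^2x_3^2 - 59/56x_2^2x_3 + 9/8x_2^2 + 23/28x_2x_3 - 63/8x_2 - 153/56 → 1/8x_2^2x_3^2 - 59/56x_2^2x_3 + 9/8x_2^2 - 17/56x_2x_3 + 9/8x_2
  leading term x_2^2x_3^2: subtract (39/56x_2)·g_4 from 1/8x_2^2x_3^2 - 59/56x_2^2x_3 + 9/8x_2^2 - 17/56x_2x_3 + 9/8x_2 → 0
  remainder 0.

S(f_2,g_4): lcm = x_1x_2x_3^2. S = 8x_1x_2x_3 - 9x_1x_2 + 17/7x_1x_3 - 9x_1 + x_2^2x_3 + 10/7x_2x_3.
  leading term x_1x_2x_3: subtract (x_2)·f_1 from 8x_1x_2x_3 - 9x_1x_2 + 17/7x_1x_3 - 9x_1 + x_2^2x_3 + 10/7x_2x_3 → 17/7x_1x_3 - 9x_1 + 10/7x_2x_3 - 9x_2
  leading term x_1x_3: subtract (17/56)·f_1 from 17/7x_1x_3 - 9x_1 + 10/7x_2x_3 - 9x_2 → -351/56x_1 + 9/8x_2x_3 - 9x_2 - 153/56
  leading term x_1: subtract (9)·g_3 from -351/56x_1 + 9/8x_2x_3 - 9x_2 - 153/56 → 0
  remainder 0.

S(g_3,g_4): leading monomials are coprime, so the S-polynomial reduces to 0 (Buchberger's first criterion).
Every S-polynomial of the final basis reduces to 0, so we have a Gröbner basis.
Inter-reduce: drop elements whose leading term is divisible by another's, tail-reduce, and make monic.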